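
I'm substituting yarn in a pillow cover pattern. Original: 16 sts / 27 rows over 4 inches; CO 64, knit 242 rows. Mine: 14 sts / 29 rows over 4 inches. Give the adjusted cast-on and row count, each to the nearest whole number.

Stitches: 64 × 14/16 = 56.00 → 56.
Rows: 242 × 29/27 = 259.93 → 260.

Cast on 56 stitches; work 260 rows.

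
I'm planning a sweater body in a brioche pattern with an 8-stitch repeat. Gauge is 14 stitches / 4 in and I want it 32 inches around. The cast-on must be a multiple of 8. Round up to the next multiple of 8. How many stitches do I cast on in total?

112 stitches.

14 / 4 = 3.5 sts per inch.
32 × 3.5 = 112.00 sts.
Next multiple of 8: 112.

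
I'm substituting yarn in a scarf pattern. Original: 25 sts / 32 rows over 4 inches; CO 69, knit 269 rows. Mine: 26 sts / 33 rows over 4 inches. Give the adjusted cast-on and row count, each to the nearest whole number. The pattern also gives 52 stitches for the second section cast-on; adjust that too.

Cast on 72 stitches; work 277 rows; second section cast-on 54 stitches.

Stitches: 69 × 26/25 = 71.76 → 72.
Rows: 269 × 33/32 = 277.41 → 277.
second section cast-on: 52 × 26/25 = 54.08 → 54.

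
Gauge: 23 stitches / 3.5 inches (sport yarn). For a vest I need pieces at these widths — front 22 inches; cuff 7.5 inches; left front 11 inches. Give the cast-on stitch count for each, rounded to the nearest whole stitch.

Rate = 23/3.5 = 6.571 sts per in.
front: 22 × 6.571 = 144.57 → 145.
cuff: 7.5 × 6.571 = 49.29 → 49.
left front: 11 × 6.571 = 72.29 → 72.

front 145; cuff 49; left front 72.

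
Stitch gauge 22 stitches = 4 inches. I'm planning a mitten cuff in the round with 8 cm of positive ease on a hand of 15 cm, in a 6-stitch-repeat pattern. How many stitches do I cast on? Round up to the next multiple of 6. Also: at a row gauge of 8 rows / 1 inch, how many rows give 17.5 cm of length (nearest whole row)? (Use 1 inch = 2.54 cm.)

Finished = 15 + 8 = 23 cm.
23 cm × 1/2.54 = 9.06 inches.
22/4 = 5.5 sts per in; 9.06 × 5.5 = 49.80 sts.
Next multiple of 6 → 54.
17.5 cm = 6.89 inches; × 8 = 55.12 → 55 rows.

Cast on 54 stitches; work 55 rows.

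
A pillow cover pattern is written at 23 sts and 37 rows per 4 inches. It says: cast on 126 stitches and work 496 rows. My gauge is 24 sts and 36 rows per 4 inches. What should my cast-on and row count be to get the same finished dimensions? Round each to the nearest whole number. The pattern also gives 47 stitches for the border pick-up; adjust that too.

Stitches: 126 × 24/23 = 131.48 → 131.
Rows: 496 × 36/37 = 482.59 → 483.
border pick-up: 47 × 24/23 = 49.04 → 49.

Cast on 131 stitches; work 483 rows; border pick-up 49 stitches.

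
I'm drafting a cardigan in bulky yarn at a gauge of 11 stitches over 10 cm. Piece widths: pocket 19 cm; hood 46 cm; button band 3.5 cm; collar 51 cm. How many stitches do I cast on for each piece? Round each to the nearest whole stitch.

pocket 21; hood 51; button band 4; collar 56.

Rate = 11/10 = 1.1 sts per cm.
pocket: 19 × 1.1 = 20.90 → 21.
hood: 46 × 1.1 = 50.60 → 51.
button band: 3.5 × 1.1 = 3.85 → 4.
collar: 51 × 1.1 = 56.10 → 56.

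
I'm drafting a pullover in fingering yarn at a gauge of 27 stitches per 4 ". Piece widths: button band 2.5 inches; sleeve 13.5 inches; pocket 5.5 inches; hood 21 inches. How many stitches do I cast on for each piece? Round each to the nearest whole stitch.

button band 17; sleeve 91; pocket 37; hood 142.

Rate = 27/4 = 6.75 sts per in.
button band: 2.5 × 6.75 = 16.88 → 17.
sleeve: 13.5 × 6.75 = 91.12 → 91.
pocket: 5.5 × 6.75 = 37.12 → 37.
hood: 21 × 6.75 = 141.75 → 142.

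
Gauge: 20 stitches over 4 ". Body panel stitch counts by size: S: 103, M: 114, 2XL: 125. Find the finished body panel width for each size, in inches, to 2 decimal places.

S 20.60 inches; M 22.80 inches; 2XL 25.00 inches.

20/4 = 5 sts per in.
S: 103 / 5 = 20.600 → 20.60 in.
M: 114 / 5 = 22.800 → 22.80 in.
2XL: 125 / 5 = 25.000 → 25.00 in.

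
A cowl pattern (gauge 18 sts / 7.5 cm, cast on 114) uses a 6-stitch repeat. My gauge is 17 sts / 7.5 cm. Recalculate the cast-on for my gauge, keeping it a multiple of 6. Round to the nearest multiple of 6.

114 × 17 / 18 = 107.67.
Nearest multiple of 6: 108.

108 stitches.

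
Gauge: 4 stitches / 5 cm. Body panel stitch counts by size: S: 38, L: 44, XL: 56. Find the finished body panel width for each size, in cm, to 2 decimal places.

4/5 = 0.8 sts per cm.
S: 38 / 0.8 = 47.500 → 47.50 cm.
L: 44 / 0.8 = 55.000 → 55.00 cm.
XL: 56 / 0.8 = 70.000 → 70.00 cm.

S 47.50 cm; L 55.00 cm; XL 70.00 cm.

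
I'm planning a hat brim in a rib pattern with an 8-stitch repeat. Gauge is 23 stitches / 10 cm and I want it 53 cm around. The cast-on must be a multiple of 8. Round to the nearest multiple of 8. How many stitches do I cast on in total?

CO 120 sts.

23 / 10 = 2.3 sts per cm.
53 × 2.3 = 121.90 sts.
Nearest multiple of 8: 120.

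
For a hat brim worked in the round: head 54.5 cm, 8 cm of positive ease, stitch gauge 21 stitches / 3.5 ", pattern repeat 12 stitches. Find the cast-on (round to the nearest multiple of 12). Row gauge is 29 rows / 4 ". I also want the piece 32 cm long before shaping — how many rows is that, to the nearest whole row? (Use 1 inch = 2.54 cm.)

Finished = 54.5 + 8 = 62.5 cm.
62.5 cm × 1/2.54 = 24.61 inches.
21/3.5 = 6 sts per in; 24.61 × 6 = 147.64 sts.
Nearest multiple of 12 → 144.
32 cm = 12.60 inches; × 7.25 = 91.34 → 91 rows.

Cast on 144 stitches; work 91 rows.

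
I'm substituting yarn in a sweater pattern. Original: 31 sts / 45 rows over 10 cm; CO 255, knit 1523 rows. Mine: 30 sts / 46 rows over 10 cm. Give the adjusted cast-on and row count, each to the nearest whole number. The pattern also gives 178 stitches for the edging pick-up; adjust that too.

Cast on 247 stitches; work 1557 rows; edging pick-up 172 stitches.

Stitches: 255 × 30/31 = 246.77 → 247.
Rows: 1523 × 46/45 = 1556.84 → 1557.
edging pick-up: 178 × 30/31 = 172.26 → 172.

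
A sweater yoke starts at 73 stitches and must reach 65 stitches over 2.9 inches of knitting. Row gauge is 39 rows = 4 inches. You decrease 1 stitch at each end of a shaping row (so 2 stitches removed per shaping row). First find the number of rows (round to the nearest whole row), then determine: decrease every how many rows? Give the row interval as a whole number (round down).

Decrease every 7th row.

Rows = 2.9 × 9.75 = 28.3 → 28 rows.
Stitches to remove: 8 → 4 shaping rows (at 2 st each).
28 / 4 = 7.00 → every 7 rows.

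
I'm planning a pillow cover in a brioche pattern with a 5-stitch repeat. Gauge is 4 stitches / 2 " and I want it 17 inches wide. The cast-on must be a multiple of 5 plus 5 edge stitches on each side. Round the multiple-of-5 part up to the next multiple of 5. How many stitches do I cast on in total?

4 / 2 = 2 sts per inch.
17 × 2 = 34.00 sts.
Less 10 edge sts → 24.00 for the repeat.
Next multiple of 5: 25.
Add back 10 edge sts → 35.

Cast on 35 stitches.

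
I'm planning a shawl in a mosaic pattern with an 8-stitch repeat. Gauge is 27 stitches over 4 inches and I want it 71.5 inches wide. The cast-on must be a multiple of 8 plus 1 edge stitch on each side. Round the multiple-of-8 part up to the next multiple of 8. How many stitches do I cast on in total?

Cast on 490 stitches.

27 / 4 = 6.75 sts per inch.
71.5 × 6.75 = 482.62 sts.
Less 2 edge sts → 480.62 for the repeat.
Next multiple of 8: 488.
Add back 2 edge sts → 490.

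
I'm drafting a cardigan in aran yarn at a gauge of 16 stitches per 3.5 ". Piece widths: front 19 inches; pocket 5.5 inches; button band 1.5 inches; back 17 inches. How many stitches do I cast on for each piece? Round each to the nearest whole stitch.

Rate = 16/3.5 = 4.571 sts per in.
front: 19 × 4.571 = 86.86 → 87.
pocket: 5.5 × 4.571 = 25.14 → 25.
button band: 1.5 × 4.571 = 6.86 → 7.
back: 17 × 4.571 = 77.71 → 78.

front 87; pocket 25; button band 7; back 78.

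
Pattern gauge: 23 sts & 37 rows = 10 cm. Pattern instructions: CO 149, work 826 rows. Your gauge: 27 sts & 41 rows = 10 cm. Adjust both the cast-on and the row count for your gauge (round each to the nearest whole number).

Stitches: 149 × 27/23 = 174.91 → 175.
Rows: 826 × 41/37 = 915.30 → 915.

Cast on 175 stitches; work 915 rows.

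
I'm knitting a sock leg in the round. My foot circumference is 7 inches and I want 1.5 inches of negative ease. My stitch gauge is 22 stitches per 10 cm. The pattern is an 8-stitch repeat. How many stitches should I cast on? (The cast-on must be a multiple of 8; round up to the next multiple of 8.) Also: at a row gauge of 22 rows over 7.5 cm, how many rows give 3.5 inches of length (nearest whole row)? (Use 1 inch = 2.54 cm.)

Finished = 7 − 1.5 = 5.5 inches.
5.5 inches × 2.54 = 13.97 cm.
22/10 = 2.2 sts per cm; 13.97 × 2.2 = 30.73 sts.
Next multiple of 8 → 32.
3.5 inches = 8.89 cm; × 2.933 = 26.08 → 26 rows.

Cast on 32 stitches; work 26 rows.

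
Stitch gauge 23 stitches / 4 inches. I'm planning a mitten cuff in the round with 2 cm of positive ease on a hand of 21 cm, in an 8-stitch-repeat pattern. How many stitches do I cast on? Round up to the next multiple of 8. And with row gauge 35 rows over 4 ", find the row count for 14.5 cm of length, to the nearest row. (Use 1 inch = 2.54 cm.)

Finished = 21 + 2 = 23 cm.
23 cm × 1/2.54 = 9.06 inches.
23/4 = 5.75 sts per in; 9.06 × 5.75 = 52.07 sts.
Next multiple of 8 → 56.
14.5 cm = 5.71 inches; × 8.75 = 49.95 → 50 rows.

Cast on 56 stitches; work 50 rows.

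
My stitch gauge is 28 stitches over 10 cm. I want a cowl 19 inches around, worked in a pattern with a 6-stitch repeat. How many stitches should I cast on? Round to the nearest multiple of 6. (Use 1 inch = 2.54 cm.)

19 in = 19 × 2.54 = 48.26 cm.
28 / 10 = 2.8 sts/cm.
48.26 × 2.8 = 135.13 sts.
→ 138.

138 stitches.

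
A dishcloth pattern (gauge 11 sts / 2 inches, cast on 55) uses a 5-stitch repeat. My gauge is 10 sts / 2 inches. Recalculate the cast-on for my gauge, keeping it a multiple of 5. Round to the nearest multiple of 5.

55 × 10 / 11 = 50.00.
Nearest multiple of 5: 50.

Cast on 50 stitches.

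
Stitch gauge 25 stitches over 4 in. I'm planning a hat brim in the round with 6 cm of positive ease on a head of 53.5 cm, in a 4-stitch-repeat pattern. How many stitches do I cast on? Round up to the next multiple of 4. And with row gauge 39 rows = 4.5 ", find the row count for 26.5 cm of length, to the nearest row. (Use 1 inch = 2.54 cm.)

Cast on 148 stitches; work 90 rows.

Finished = 53.5 + 6 = 59.5 cm.
59.5 cm × 1/2.54 = 23.43 inches.
25/4 = 6.25 sts per in; 23.43 × 6.25 = 146.41 sts.
Next multiple of 4 → 148.
26.5 cm = 10.43 inches; × 8.667 = 90.42 → 90 rows.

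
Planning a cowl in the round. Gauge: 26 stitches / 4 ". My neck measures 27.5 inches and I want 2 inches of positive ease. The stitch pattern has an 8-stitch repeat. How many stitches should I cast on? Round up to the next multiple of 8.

192 stitches.

Finished = 27.5 + 2 = 29.5 inches.
26 / 4 = 6.5 sts/in.
29.5 × 6.5 = 191.75 sts.
Next multiple of 8: 192.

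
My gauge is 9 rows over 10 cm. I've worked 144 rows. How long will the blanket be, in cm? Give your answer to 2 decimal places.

160.00 cm.

9 rows / 10 cm = 0.9 rows per cm.
144 / 0.9 = 160.000 cm.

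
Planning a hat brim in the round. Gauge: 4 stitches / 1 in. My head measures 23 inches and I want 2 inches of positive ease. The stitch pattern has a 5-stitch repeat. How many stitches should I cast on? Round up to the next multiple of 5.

Cast on 100 stitches.

Finished = 23 + 2 = 25 inches.
4 / 1 = 4 sts/in.
25 × 4 = 100.00 sts.
Next multiple of 5: 100.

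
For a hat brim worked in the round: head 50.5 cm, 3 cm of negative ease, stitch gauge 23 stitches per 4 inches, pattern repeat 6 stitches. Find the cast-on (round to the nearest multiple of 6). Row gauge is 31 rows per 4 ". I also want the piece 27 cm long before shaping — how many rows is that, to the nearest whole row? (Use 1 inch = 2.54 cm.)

Finished = 50.5 − 3 = 47.5 cm.
47.5 cm × 1/2.54 = 18.70 inches.
23/4 = 5.75 sts per in; 18.70 × 5.75 = 107.53 sts.
Nearest multiple of 6 → 108.
27 cm = 10.63 inches; × 7.75 = 82.38 → 82 rows.

Cast on 108 stitches; work 82 rows.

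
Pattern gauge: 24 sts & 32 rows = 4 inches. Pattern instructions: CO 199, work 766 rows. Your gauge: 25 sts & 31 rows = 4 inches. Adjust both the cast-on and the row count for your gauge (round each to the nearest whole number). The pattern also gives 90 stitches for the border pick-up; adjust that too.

Cast on 207 stitches; work 742 rows; border pick-up 94 stitches.

Stitches: 199 × 25/24 = 207.29 → 207.
Rows: 766 × 31/32 = 742.06 → 742.
border pick-up: 90 × 25/24 = 93.75 → 94.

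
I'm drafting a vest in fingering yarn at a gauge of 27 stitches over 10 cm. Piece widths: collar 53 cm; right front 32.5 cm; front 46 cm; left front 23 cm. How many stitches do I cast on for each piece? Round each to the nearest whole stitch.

Rate = 27/10 = 2.7 sts per cm.
collar: 53 × 2.7 = 143.10 → 143.
right front: 32.5 × 2.7 = 87.75 → 88.
front: 46 × 2.7 = 124.20 → 124.
left front: 23 × 2.7 = 62.10 → 62.

collar 143; right front 88; front 124; left front 62.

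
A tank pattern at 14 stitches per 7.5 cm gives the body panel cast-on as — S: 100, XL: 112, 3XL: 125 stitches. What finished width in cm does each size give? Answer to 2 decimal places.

S 53.57 cm; XL 60.00 cm; 3XL 66.96 cm.

14/7.5 = 1.867 sts per cm.
S: 100 / 1.867 = 53.571 → 53.57 cm.
XL: 112 / 1.867 = 60.000 → 60.00 cm.
3XL: 125 / 1.867 = 66.964 → 66.96 cm.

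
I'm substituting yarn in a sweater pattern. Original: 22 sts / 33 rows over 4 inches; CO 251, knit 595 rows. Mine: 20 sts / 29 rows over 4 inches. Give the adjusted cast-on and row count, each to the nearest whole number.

Stitches: 251 × 20/22 = 228.18 → 228.
Rows: 595 × 29/33 = 522.88 → 523.

Cast on 228 stitches; work 523 rows.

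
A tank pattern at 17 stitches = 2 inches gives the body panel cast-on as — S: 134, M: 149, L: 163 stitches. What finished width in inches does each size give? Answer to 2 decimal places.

S 15.76 inches; M 17.53 inches; L 19.18 inches.

17/2 = 8.5 sts per in.
S: 134 / 8.5 = 15.765 → 15.76 in.
M: 149 / 8.5 = 17.529 → 17.53 in.
L: 163 / 8.5 = 19.176 → 19.18 in.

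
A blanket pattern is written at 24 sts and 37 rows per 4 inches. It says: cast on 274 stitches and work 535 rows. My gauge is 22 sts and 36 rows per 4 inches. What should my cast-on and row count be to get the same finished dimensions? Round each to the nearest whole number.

Stitches: 274 × 22/24 = 251.17 → 251.
Rows: 535 × 36/37 = 520.54 → 521.

Cast on 251 stitches; work 521 rows.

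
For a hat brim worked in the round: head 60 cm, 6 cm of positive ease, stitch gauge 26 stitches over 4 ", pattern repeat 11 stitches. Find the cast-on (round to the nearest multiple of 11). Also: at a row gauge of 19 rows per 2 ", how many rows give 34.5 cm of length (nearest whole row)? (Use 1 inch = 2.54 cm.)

Cast on 165 stitches; work 129 rows.

Finished = 60 + 6 = 66 cm.
66 cm × 1/2.54 = 25.98 inches.
26/4 = 6.5 sts per in; 25.98 × 6.5 = 168.90 sts.
Nearest multiple of 11 → 165.
34.5 cm = 13.58 inches; × 9.5 = 129.04 → 129 rows.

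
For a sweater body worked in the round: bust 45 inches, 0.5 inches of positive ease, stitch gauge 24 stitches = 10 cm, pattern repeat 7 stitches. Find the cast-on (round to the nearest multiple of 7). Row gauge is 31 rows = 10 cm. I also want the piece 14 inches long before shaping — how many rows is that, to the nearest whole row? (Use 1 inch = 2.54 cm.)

Finished = 45 + 0.5 = 45.5 inches.
45.5 inches × 2.54 = 115.57 cm.
24/10 = 2.4 sts per cm; 115.57 × 2.4 = 277.37 sts.
Nearest multiple of 7 → 280.
14 inches = 35.56 cm; × 3.1 = 110.24 → 110 rows.

Cast on 280 stitches; work 110 rows.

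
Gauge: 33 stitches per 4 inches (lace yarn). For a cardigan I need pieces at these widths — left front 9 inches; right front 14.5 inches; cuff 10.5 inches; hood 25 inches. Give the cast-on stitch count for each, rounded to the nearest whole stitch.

Rate = 33/4 = 8.25 sts per in.
left front: 9 × 8.25 = 74.25 → 74.
right front: 14.5 × 8.25 = 119.62 → 120.
cuff: 10.5 × 8.25 = 86.62 → 87.
hood: 25 × 8.25 = 206.25 → 206.

left front 74; right front 120; cuff 87; hood 206.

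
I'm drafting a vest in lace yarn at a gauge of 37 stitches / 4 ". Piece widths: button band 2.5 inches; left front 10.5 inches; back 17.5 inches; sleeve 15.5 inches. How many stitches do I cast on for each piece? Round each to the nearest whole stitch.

button band 23; left front 97; back 162; sleeve 143.

Rate = 37/4 = 9.25 sts per in.
button band: 2.5 × 9.25 = 23.12 → 23.
left front: 10.5 × 9.25 = 97.12 → 97.
back: 17.5 × 9.25 = 161.88 → 162.
sleeve: 15.5 × 9.25 = 143.38 → 143.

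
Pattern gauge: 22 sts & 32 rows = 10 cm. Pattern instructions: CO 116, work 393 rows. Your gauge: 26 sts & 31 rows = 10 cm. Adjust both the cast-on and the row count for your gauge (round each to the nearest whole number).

Stitches: 116 × 26/22 = 137.09 → 137.
Rows: 393 × 31/32 = 380.72 → 381.

Cast on 137 stitches; work 381 rows.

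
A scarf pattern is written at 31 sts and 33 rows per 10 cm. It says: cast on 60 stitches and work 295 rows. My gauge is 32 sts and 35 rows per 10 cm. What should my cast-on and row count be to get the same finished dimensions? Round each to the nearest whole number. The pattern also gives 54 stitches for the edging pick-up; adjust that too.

Stitches: 60 × 32/31 = 61.94 → 62.
Rows: 295 × 35/33 = 312.88 → 313.
edging pick-up: 54 × 32/31 = 55.74 → 56.

Cast on 62 stitches; work 313 rows; edging pick-up 56 stitches.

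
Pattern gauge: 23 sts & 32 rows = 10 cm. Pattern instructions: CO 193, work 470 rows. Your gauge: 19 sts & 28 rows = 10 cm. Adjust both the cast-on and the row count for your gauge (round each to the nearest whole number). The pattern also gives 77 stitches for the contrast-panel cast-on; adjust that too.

Stitches: 193 × 19/23 = 159.43 → 159.
Rows: 470 × 28/32 = 411.25 → 411.
contrast-panel cast-on: 77 × 19/23 = 63.61 → 64.

Cast on 159 stitches; work 411 rows; contrast-panel cast-on 64 stitches.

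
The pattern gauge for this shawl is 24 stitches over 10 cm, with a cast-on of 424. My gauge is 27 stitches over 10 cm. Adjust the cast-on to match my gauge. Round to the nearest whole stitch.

CO 477 sts.

Scale factor = 27 / 24 = 1.125.
424 × 27 / 24 = 477.00 sts.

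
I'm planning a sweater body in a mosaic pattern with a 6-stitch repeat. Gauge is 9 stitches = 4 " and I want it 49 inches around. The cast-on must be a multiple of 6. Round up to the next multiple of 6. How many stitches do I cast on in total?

Cast on 114 stitches.

9 / 4 = 2.25 sts per inch.
49 × 2.25 = 110.25 sts.
Next multiple of 6: 114.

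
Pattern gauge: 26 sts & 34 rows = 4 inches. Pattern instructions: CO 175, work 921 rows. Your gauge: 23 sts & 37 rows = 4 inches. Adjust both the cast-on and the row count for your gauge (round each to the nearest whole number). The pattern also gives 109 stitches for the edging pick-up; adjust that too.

Stitches: 175 × 23/26 = 154.81 → 155.
Rows: 921 × 37/34 = 1002.26 → 1002.
edging pick-up: 109 × 23/26 = 96.42 → 96.

Cast on 155 stitches; work 1002 rows; edging pick-up 96 stitches.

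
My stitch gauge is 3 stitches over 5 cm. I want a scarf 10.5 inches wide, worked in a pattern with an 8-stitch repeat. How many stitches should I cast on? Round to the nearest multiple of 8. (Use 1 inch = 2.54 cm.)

10.5 in = 10.5 × 2.54 = 26.67 cm.
3 / 5 = 0.6 sts/cm.
26.67 × 0.6 = 16.00 sts.
→ 16.

Cast on 16 stitches.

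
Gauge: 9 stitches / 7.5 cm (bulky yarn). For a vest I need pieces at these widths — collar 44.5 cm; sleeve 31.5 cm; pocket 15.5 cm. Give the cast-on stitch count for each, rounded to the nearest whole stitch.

collar 53; sleeve 38; pocket 19.

Rate = 9/7.5 = 1.2 sts per cm.
collar: 44.5 × 1.2 = 53.40 → 53.
sleeve: 31.5 × 1.2 = 37.80 → 38.
pocket: 15.5 × 1.2 = 18.60 → 19.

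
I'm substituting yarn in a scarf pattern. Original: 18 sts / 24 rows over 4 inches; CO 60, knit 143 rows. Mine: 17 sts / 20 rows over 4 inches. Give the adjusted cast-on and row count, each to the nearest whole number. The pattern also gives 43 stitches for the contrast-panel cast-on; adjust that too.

Cast on 57 stitches; work 119 rows; contrast-panel cast-on 41 stitches.

Stitches: 60 × 17/18 = 56.67 → 57.
Rows: 143 × 20/24 = 119.17 → 119.
contrast-panel cast-on: 43 × 17/18 = 40.61 → 41.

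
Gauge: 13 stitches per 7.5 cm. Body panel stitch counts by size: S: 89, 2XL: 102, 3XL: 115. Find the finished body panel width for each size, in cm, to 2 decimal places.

13/7.5 = 1.733 sts per cm.
S: 89 / 1.733 = 51.346 → 51.35 cm.
2XL: 102 / 1.733 = 58.846 → 58.85 cm.
3XL: 115 / 1.733 = 66.346 → 66.35 cm.

S 51.35 cm; 2XL 58.85 cm; 3XL 66.35 cm.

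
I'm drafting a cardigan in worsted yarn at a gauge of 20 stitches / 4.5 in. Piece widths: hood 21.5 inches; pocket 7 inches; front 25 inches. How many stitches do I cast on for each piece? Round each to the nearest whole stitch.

hood 96; pocket 31; front 111.

Rate = 20/4.5 = 4.444 sts per in.
hood: 21.5 × 4.444 = 95.56 → 96.
pocket: 7 × 4.444 = 31.11 → 31.
front: 25 × 4.444 = 111.11 → 111.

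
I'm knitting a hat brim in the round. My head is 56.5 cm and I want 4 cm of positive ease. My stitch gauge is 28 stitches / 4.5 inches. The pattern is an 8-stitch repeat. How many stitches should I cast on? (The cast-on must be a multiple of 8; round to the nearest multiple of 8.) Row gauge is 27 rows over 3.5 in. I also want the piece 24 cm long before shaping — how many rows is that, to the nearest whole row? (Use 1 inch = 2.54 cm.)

Finished = 56.5 + 4 = 60.5 cm.
60.5 cm × 1/2.54 = 23.82 inches.
28/4.5 = 6.222 sts per in; 23.82 × 6.222 = 148.21 sts.
Nearest multiple of 8 → 152.
24 cm = 9.45 inches; × 7.714 = 72.89 → 73 rows.

Cast on 152 stitches; work 73 rows.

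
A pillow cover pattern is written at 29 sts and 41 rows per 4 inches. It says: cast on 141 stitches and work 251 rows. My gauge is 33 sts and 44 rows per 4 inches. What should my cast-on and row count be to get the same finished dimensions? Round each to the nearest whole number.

Cast on 160 stitches; work 269 rows.

Stitches: 141 × 33/29 = 160.45 → 160.
Rows: 251 × 44/41 = 269.37 → 269.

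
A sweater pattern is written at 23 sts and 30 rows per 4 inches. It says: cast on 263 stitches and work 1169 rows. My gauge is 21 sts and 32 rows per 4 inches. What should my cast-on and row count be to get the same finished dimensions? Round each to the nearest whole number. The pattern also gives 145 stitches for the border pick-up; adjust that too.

Cast on 240 stitches; work 1247 rows; border pick-up 132 stitches.

Stitches: 263 × 21/23 = 240.13 → 240.
Rows: 1169 × 32/30 = 1246.93 → 1247.
border pick-up: 145 × 21/23 = 132.39 → 132.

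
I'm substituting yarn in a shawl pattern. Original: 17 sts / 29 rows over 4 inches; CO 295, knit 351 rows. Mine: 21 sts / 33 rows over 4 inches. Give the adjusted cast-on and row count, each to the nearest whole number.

Cast on 364 stitches; work 399 rows.

Stitches: 295 × 21/17 = 364.41 → 364.
Rows: 351 × 33/29 = 399.41 → 399.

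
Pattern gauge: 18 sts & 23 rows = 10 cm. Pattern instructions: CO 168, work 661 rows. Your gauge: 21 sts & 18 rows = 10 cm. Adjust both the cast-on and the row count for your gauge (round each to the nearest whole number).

Cast on 196 stitches; work 517 rows.

Stitches: 168 × 21/18 = 196.00 → 196.
Rows: 661 × 18/23 = 517.30 → 517.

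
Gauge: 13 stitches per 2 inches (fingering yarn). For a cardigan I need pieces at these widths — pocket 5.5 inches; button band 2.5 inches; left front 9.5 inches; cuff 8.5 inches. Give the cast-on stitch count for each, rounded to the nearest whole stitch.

pocket 36; button band 16; left front 62; cuff 55.

Rate = 13/2 = 6.5 sts per in.
pocket: 5.5 × 6.5 = 35.75 → 36.
button band: 2.5 × 6.5 = 16.25 → 16.
left front: 9.5 × 6.5 = 61.75 → 62.
cuff: 8.5 × 6.5 = 55.25 → 55.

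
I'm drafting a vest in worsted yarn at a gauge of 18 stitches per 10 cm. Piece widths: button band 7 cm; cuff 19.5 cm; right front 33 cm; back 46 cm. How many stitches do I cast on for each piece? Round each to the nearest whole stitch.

Rate = 18/10 = 1.8 sts per cm.
button band: 7 × 1.8 = 12.60 → 13.
cuff: 19.5 × 1.8 = 35.10 → 35.
right front: 33 × 1.8 = 59.40 → 59.
back: 46 × 1.8 = 82.80 → 83.

button band 13; cuff 35; right front 59; back 83.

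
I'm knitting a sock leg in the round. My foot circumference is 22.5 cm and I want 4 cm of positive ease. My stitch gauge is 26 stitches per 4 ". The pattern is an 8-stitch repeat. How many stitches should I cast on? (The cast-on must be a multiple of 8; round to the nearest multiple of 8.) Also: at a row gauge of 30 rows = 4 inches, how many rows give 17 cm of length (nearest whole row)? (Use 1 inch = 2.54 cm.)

Cast on 64 stitches; work 50 rows.

Finished = 22.5 + 4 = 26.5 cm.
26.5 cm × 1/2.54 = 10.43 inches.
26/4 = 6.5 sts per in; 10.43 × 6.5 = 67.81 sts.
Nearest multiple of 8 → 64.
17 cm = 6.69 inches; × 7.5 = 50.20 → 50 rows.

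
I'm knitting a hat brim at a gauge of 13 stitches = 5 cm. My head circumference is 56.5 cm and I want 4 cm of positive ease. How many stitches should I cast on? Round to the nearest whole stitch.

157 stitches.

Finished = 56.5 + 4 = 60.5 cm.
13 / 5 = 2.6 sts per cm.
60.50 × 2.6 = 157.30 sts.
→ 157 sts.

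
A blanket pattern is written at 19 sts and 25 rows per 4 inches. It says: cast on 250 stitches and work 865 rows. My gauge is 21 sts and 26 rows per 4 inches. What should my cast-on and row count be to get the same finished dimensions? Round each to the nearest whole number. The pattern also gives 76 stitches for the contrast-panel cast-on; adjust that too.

Stitches: 250 × 21/19 = 276.32 → 276.
Rows: 865 × 26/25 = 899.60 → 900.
contrast-panel cast-on: 76 × 21/19 = 84.00 → 84.

Cast on 276 stitches; work 900 rows; contrast-panel cast-on 84 stitches.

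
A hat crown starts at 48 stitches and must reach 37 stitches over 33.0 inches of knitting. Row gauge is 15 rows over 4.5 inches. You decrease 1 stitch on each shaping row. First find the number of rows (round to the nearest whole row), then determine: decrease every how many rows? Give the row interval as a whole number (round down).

Decrease every 10th row.

Rows = 33.0 × 3.333 = 110.0 → 110 rows.
Stitches to remove: 11 → 11 shaping rows (at 1 st each).
110 / 11 = 10.00 → every 10 rows.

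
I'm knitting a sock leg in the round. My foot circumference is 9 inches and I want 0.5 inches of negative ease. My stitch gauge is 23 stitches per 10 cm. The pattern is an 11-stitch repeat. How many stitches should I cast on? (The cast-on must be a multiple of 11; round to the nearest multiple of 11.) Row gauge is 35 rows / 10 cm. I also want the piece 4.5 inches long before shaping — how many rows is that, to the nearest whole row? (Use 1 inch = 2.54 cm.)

Cast on 55 stitches; work 40 rows.

Finished = 9 − 0.5 = 8.5 inches.
8.5 inches × 2.54 = 21.59 cm.
23/10 = 2.3 sts per cm; 21.59 × 2.3 = 49.66 sts.
Nearest multiple of 11 → 55.
4.5 inches = 11.43 cm; × 3.5 = 40.01 → 40 rows.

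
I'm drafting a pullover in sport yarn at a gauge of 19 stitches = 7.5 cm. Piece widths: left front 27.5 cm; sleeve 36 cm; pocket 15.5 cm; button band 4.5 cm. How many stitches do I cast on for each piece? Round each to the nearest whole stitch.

left front 70; sleeve 91; pocket 39; button band 11.

Rate = 19/7.5 = 2.533 sts per cm.
left front: 27.5 × 2.533 = 69.67 → 70.
sleeve: 36 × 2.533 = 91.20 → 91.
pocket: 15.5 × 2.533 = 39.27 → 39.
button band: 4.5 × 2.533 = 11.40 → 11.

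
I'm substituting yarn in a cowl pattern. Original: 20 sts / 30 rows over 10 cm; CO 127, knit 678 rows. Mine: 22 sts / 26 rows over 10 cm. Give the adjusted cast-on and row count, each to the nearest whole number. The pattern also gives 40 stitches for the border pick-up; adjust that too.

Cast on 140 stitches; work 588 rows; border pick-up 44 stitches.

Stitches: 127 × 22/20 = 139.70 → 140.
Rows: 678 × 26/30 = 587.60 → 588.
border pick-up: 40 × 22/20 = 44.00 → 44.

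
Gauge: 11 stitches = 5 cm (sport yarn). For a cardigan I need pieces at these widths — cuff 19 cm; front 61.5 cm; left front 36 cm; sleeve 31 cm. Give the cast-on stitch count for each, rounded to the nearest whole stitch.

Rate = 11/5 = 2.2 sts per cm.
cuff: 19 × 2.2 = 41.80 → 42.
front: 61.5 × 2.2 = 135.30 → 135.
left front: 36 × 2.2 = 79.20 → 79.
sleeve: 31 × 2.2 = 68.20 → 68.

cuff 42; front 135; left front 79; sleeve 68.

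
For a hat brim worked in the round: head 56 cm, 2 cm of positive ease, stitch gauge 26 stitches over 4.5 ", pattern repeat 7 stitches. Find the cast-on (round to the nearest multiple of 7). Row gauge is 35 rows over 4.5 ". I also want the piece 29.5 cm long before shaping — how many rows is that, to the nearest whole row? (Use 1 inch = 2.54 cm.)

Cast on 133 stitches; work 90 rows.

Finished = 56 + 2 = 58 cm.
58 cm × 1/2.54 = 22.83 inches.
26/4.5 = 5.778 sts per in; 22.83 × 5.778 = 131.93 sts.
Nearest multiple of 7 → 133.
29.5 cm = 11.61 inches; × 7.778 = 90.33 → 90 rows.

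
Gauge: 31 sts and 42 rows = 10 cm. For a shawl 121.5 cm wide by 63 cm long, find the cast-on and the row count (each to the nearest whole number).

Stitch gauge = 31/10 = 3.1 sts/cm; 121.5 × 3.1 = 376.65 → 377 sts.
Row gauge = 42/10 = 4.2 rows/cm; 63 × 4.2 = 264.60 → 265 rows.

Cast on 377 stitches and work 265 rows.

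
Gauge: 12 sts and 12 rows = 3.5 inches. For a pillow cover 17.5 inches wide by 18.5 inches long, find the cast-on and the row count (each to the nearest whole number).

Stitch gauge = 12/3.5 = 3.429 sts/in; 17.5 × 3.429 = 60.00 → 60 sts.
Row gauge = 12/3.5 = 3.429 rows/in; 18.5 × 3.429 = 63.43 → 63 rows.

Cast on 60 stitches and work 63 rows.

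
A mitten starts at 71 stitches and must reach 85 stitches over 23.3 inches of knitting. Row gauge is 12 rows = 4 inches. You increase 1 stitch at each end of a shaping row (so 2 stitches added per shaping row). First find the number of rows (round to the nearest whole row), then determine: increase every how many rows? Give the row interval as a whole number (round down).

Increase every 10th row.

Rows = 23.3 × 3 = 69.9 → 70 rows.
Stitches to add: 14 → 7 shaping rows (at 2 st each).
70 / 7 = 10.00 → every 10 rows.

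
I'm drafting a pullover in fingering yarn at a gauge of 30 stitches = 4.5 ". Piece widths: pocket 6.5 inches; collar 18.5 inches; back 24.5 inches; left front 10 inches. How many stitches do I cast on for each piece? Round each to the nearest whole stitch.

pocket 43; collar 123; back 163; left front 67.

Rate = 30/4.5 = 6.667 sts per in.
pocket: 6.5 × 6.667 = 43.33 → 43.
collar: 18.5 × 6.667 = 123.33 → 123.
back: 24.5 × 6.667 = 163.33 → 163.
left front: 10 × 6.667 = 66.67 → 67.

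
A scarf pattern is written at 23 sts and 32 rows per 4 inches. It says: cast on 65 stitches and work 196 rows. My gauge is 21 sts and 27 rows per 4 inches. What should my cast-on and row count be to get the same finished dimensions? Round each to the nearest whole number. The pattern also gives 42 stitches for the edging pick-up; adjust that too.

Stitches: 65 × 21/23 = 59.35 → 59.
Rows: 196 × 27/32 = 165.38 → 165.
edging pick-up: 42 × 21/23 = 38.35 → 38.

Cast on 59 stitches; work 165 rows; edging pick-up 38 stitches.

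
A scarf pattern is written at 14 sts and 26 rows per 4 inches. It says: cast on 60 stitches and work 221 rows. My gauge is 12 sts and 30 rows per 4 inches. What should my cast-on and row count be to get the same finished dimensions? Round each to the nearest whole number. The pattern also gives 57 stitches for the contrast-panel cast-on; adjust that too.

Cast on 51 stitches; work 255 rows; contrast-panel cast-on 49 stitches.

Stitches: 60 × 12/14 = 51.43 → 51.
Rows: 221 × 30/26 = 255.00 → 255.
contrast-panel cast-on: 57 × 12/14 = 48.86 → 49.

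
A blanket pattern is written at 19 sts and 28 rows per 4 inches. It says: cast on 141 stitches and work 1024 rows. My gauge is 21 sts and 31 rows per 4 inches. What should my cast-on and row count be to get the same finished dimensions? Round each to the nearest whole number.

Cast on 156 stitches; work 1134 rows.

Stitches: 141 × 21/19 = 155.84 → 156.
Rows: 1024 × 31/28 = 1133.71 → 1134.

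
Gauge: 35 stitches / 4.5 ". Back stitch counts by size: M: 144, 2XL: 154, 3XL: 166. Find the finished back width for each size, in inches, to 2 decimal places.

M 18.51 inches; 2XL 19.80 inches; 3XL 21.34 inches.

35/4.5 = 7.778 sts per in.
M: 144 / 7.778 = 18.514 → 18.51 in.
2XL: 154 / 7.778 = 19.800 → 19.80 in.
3XL: 166 / 7.778 = 21.343 → 21.34 in.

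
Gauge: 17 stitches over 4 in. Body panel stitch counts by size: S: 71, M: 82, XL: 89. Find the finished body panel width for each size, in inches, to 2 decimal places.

S 16.71 inches; M 19.29 inches; XL 20.94 inches.

17/4 = 4.25 sts per in.
S: 71 / 4.25 = 16.706 → 16.71 in.
M: 82 / 4.25 = 19.294 → 19.29 in.
XL: 89 / 4.25 = 20.941 → 20.94 in.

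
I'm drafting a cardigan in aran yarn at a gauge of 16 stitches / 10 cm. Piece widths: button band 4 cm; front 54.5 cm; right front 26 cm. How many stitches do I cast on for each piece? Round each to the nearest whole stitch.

button band 6; front 87; right front 42.

Rate = 16/10 = 1.6 sts per cm.
button band: 4 × 1.6 = 6.40 → 6.
front: 54.5 × 1.6 = 87.20 → 87.
right front: 26 × 1.6 = 41.60 → 42.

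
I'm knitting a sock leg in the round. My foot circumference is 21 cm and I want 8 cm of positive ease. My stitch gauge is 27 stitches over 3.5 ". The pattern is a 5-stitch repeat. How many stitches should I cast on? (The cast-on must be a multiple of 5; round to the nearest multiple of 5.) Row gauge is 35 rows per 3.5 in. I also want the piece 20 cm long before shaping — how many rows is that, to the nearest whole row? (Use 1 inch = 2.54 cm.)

Finished = 21 + 8 = 29 cm.
29 cm × 1/2.54 = 11.42 inches.
27/3.5 = 7.714 sts per in; 11.42 × 7.714 = 88.08 sts.
Nearest multiple of 5 → 90.
20 cm = 7.87 inches; × 10 = 78.74 → 79 rows.

Cast on 90 stitches; work 79 rows.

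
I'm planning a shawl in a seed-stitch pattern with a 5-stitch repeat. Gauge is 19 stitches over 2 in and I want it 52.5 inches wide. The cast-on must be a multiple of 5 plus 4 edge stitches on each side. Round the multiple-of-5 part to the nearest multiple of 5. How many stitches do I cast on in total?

498 stitches.

19 / 2 = 9.5 sts per inch.
52.5 × 9.5 = 498.75 sts.
Less 8 edge sts → 490.75 for the repeat.
Nearest multiple of 5: 490.
Add back 8 edge sts → 498.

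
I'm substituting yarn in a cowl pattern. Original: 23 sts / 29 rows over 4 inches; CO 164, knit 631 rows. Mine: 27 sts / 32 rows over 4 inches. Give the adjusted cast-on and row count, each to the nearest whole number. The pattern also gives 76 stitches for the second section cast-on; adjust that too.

Stitches: 164 × 27/23 = 192.52 → 193.
Rows: 631 × 32/29 = 696.28 → 696.
second section cast-on: 76 × 27/23 = 89.22 → 89.

Cast on 193 stitches; work 696 rows; second section cast-on 89 stitches.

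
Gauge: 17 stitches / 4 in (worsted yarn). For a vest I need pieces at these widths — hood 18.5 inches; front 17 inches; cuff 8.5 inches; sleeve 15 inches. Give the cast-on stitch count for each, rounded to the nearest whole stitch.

hood 79; front 72; cuff 36; sleeve 64.

Rate = 17/4 = 4.25 sts per in.
hood: 18.5 × 4.25 = 78.62 → 79.
front: 17 × 4.25 = 72.25 → 72.
cuff: 8.5 × 4.25 = 36.12 → 36.
sleeve: 15 × 4.25 = 63.75 → 64.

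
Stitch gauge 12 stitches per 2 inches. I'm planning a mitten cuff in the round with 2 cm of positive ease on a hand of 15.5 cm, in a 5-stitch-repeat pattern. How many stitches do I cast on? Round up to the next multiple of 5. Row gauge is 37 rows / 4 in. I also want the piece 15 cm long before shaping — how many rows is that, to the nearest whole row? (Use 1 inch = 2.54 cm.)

Cast on 45 stitches; work 55 rows.

Finished = 15.5 + 2 = 17.5 cm.
17.5 cm × 1/2.54 = 6.89 inches.
12/2 = 6 sts per in; 6.89 × 6 = 41.34 sts.
Next multiple of 5 → 45.
15 cm = 5.91 inches; × 9.25 = 54.63 → 55 rows.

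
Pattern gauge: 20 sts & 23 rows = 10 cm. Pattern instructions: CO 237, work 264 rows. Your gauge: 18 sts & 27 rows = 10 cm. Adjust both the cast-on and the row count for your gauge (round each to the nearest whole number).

Cast on 213 stitches; work 310 rows.

Stitches: 237 × 18/20 = 213.30 → 213.
Rows: 264 × 27/23 = 309.91 → 310.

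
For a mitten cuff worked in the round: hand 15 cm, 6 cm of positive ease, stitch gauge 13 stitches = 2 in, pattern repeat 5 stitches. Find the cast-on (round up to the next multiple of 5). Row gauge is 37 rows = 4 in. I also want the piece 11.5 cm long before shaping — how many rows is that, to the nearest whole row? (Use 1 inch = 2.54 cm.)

Cast on 55 stitches; work 42 rows.

Finished = 15 + 6 = 21 cm.
21 cm × 1/2.54 = 8.27 inches.
13/2 = 6.5 sts per in; 8.27 × 6.5 = 53.74 sts.
Next multiple of 5 → 55.
11.5 cm = 4.53 inches; × 9.25 = 41.88 → 42 rows.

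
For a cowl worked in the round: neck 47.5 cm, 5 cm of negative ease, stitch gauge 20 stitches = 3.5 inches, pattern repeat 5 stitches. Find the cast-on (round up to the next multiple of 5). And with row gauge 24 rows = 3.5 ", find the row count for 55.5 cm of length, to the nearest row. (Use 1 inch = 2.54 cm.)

Cast on 100 stitches; work 150 rows.

Finished = 47.5 − 5 = 42.5 cm.
42.5 cm × 1/2.54 = 16.73 inches.
20/3.5 = 5.714 sts per in; 16.73 × 5.714 = 95.61 sts.
Next multiple of 5 → 100.
55.5 cm = 21.85 inches; × 6.857 = 149.83 → 150 rows.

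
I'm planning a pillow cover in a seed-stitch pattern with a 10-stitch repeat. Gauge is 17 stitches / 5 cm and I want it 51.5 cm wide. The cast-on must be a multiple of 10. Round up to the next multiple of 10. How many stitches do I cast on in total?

180 stitches.

17 / 5 = 3.4 sts per cm.
51.5 × 3.4 = 175.10 sts.
Next multiple of 10: 180.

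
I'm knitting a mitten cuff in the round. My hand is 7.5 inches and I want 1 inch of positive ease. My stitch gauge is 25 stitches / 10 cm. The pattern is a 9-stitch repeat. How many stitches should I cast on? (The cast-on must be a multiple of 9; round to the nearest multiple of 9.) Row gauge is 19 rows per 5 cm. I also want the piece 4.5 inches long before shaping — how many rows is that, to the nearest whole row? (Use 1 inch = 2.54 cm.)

Cast on 54 stitches; work 43 rows.

Finished = 7.5 + 1 = 8.5 inches.
8.5 inches × 2.54 = 21.59 cm.
25/10 = 2.5 sts per cm; 21.59 × 2.5 = 53.98 sts.
Nearest multiple of 9 → 54.
4.5 inches = 11.43 cm; × 3.8 = 43.43 → 43 rows.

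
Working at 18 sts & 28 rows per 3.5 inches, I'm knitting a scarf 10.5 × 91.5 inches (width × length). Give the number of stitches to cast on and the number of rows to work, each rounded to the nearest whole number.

Cast on 54 stitches and work 732 rows.

Stitch gauge = 18/3.5 = 5.143 sts/in; 10.5 × 5.143 = 54.00 → 54 sts.
Row gauge = 28/3.5 = 8 rows/in; 91.5 × 8 = 732.00 → 732 rows.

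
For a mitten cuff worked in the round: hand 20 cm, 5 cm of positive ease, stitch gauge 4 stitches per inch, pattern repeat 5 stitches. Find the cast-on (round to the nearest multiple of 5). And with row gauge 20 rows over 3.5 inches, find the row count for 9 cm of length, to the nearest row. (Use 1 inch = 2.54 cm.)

Finished = 20 + 5 = 25 cm.
25 cm × 1/2.54 = 9.84 inches.
4/1 = 4 sts per in; 9.84 × 4 = 39.37 sts.
Nearest multiple of 5 → 40.
9 cm = 3.54 inches; × 5.714 = 20.25 → 20 rows.

Cast on 40 stitches; work 20 rows.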